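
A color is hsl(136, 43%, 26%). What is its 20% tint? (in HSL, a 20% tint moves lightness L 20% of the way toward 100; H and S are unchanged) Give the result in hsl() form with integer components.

hsl(136, 43%, 41%)

L moves 20% from 26 toward 100: 26 + 14.8 = 40.8 → 41.
H and S are unchanged.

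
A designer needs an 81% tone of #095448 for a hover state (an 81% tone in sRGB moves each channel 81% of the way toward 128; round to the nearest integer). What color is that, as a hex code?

#697875

#095448 is rgb(9, 84, 72).
Per channel, c → c + 0.81(128 − c):
  R: 9 + 96.39 = 105.39 → 105
  G: 84 + 35.64 = 119.64 → 120
  B: 72 + 0.81×(128−72) = 72 + 45.36 = 117.36 → 117
rgb(105, 120, 117) = #697875.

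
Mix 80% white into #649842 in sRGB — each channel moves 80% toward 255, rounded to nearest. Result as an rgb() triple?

#649842 is rgb(100, 152, 66).
Lerp each channel 80% toward 255:
  R: 100 + 0.8×(255−100) = 100 + 124 = 224 → 224
  G: 152 + 82.4 = 234.4 → 234
  B: 66 + 0.8×(255−66) = 66 + 151.2 = 217.2 → 217

rgb(224, 234, 217)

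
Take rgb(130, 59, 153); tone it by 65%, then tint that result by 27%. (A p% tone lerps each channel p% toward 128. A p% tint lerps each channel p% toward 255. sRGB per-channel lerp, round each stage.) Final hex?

A 65% tone moves each channel 65% toward 128:
  R: 130 − 1.3 = 128.7 → 129
  G: 59 + 44.85 = 103.85 → 104
  B: 153 − 16.25 = 136.75 → 137
After the tone: rgb(129, 104, 137) = #816889.
Lerp each channel 27% toward 255:
  R: 129 + 0.27×(255−129) = 129 + 34.02 = 163.02 → 163
  G: 104 + 40.77 = 144.77 → 145
  B: 137 + 0.27×(255−137) = 137 + 31.86 = 168.86 → 169
rgb(163, 145, 169) = #a391a9.

#a391a9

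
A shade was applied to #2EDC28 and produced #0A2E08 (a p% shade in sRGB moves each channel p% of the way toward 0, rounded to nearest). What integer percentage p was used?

#2EDC28 is rgb(46, 220, 40); #0A2E08 is rgb(10, 46, 8).
On the G channel (widest range): 46 ≈ 220 + (p/100)(0 − 220), so p ≈ 100×(46 − 220)/(0 − 220) = -17400/-220 = 79.09.
p = 79 reproduces all three channels after rounding.

79%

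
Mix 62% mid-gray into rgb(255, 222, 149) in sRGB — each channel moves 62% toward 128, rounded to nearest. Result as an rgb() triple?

Per channel, c → c + 0.62(128 − c):
  R: 255 − 78.74 = 176.26 → 176
  G: 222 − 58.28 = 163.72 → 164
  B: 149 + 0.62×(128−149) = 149 − 13.02 = 135.98 → 136

rgb(176, 164, 136)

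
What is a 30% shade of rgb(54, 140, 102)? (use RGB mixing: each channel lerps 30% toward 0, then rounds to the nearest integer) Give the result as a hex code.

#266247

Lerp each channel 30% toward 0:
  R: 54 − 16.2 = 37.8 → 38
  G: 140 − 42 = 98 → 98
  B: 102 − 30.6 = 71.4 → 71
rgb(38, 98, 71) = #266247.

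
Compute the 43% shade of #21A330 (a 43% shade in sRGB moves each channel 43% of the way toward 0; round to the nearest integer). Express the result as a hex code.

#21A330 is rgb(33, 163, 48).
Per channel, c → c + 0.43(0 − c):
  R: 33 + 0.43×(0−33) = 33 − 14.19 = 18.81 → 19
  G: 163 + 0.43×(0−163) = 163 − 70.09 = 92.91 → 93
  B: 48 + 0.43×(0−48) = 48 − 20.64 = 27.36 → 27
rgb(19, 93, 27) = #135D1B.

#135D1B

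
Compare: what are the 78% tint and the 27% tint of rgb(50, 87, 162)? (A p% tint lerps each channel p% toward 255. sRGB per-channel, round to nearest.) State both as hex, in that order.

#d2daeb, #6984bb

78% tint:
  R: 50 + 0.78×(255−50) = 50 + 159.9 = 209.9 → 210
  G: 87 + 0.78×(255−87) = 87 + 131.04 = 218.04 → 218
  B: 162 + 0.78×(255−162) = 162 + 72.54 = 234.54 → 235
  → #d2daeb
27% tint:
  R: 50 + 0.27×(255−50) = 50 + 55.35 = 105.35 → 105
  G: 87 + 0.27×(255−87) = 87 + 45.36 = 132.36 → 132
  B: 162 + 0.27×(255−162) = 162 + 25.11 = 187.11 → 187
  → #6984bb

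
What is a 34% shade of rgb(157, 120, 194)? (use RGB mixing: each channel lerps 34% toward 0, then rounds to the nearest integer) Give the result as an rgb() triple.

A 34% shade moves each channel 34% toward 0:
  R: 157 − 53.38 = 103.62 → 104
  G: 120 + 0.34×(0−120) = 120 − 40.8 = 79.2 → 79
  B: 194 − 65.96 = 128.04 → 128

rgb(104, 79, 128)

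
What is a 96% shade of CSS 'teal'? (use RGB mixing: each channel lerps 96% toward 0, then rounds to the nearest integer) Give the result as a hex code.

#000505

CSS teal is rgb(0, 128, 128).
A 96% shade moves each channel 96% toward 0:
  R: 0 + 0.96×(0−0) = 0 + 0 = 0 → 0
  G: 128 − 122.88 = 5.12 → 5
  B: 128 − 122.88 = 5.12 → 5
rgb(0, 5, 5) = #000505.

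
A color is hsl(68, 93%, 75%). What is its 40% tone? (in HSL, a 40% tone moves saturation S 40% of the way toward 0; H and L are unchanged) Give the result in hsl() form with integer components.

S moves 40% from 93 toward 0: 93 − 37.2 = 55.8 → 56.
H and L are unchanged.

hsl(68, 56%, 75%)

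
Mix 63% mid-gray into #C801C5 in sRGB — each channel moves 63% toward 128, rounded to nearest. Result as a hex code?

#C801C5 is rgb(200, 1, 197).
Lerp each channel 63% toward 128:
  R: 200 − 45.36 = 154.64 → 155
  G: 1 + 0.63×(128−1) = 1 + 80.01 = 81.01 → 81
  B: 197 − 43.47 = 153.53 → 154
rgb(155, 81, 154) = #9B519A.

#9B519A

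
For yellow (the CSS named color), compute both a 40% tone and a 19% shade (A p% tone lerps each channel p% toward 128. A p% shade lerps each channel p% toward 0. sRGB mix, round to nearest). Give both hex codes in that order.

#cccc33, #cfcf00

CSS yellow is rgb(255, 255, 0).
40% tone:
  R: 255 + 0.4×(128−255) = 255 − 50.8 = 204.2 → 204
  G: 255 − 50.8 = 204.2 → 204
  B: 0 + 0.4×(128−0) = 0 + 51.2 = 51.2 → 51
  → #cccc33
19% shade:
  R: 255 + 0.19×(0−255) = 255 − 48.45 = 206.55 → 207
  G: 255 − 48.45 = 206.55 → 207
  B: 0 + 0 = 0 → 0
  → #cfcf00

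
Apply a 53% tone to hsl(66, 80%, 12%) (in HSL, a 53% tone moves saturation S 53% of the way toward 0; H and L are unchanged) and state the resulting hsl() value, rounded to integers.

hsl(66, 38%, 12%)

S moves 53% from 80 toward 0: 80 − 42.4 = 37.6 → 38.
H and L are unchanged.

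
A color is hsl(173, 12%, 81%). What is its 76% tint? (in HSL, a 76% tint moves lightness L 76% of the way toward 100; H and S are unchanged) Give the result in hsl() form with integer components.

L moves 76% from 81 toward 100: 81 + 14.44 = 95.44 → 95.
H and S are unchanged.

hsl(173, 12%, 95%)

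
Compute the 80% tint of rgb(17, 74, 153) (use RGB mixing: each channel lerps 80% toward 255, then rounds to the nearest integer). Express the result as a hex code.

#CFDBEB

Per channel, c → c + 0.8(255 − c):
  R: 17 + 0.8×(255−17) = 17 + 190.4 = 207.4 → 207
  G: 74 + 0.8×(255−74) = 74 + 144.8 = 218.8 → 219
  B: 153 + 0.8×(255−153) = 153 + 81.6 = 234.6 → 235
rgb(207, 219, 235) = #CFDBEB.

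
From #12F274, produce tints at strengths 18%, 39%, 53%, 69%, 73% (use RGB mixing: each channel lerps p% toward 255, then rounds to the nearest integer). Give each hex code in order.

#3DF48D, #6EF7AA, #90F9BE, #B6FBD4, #BFFBD9

#12F274 is rgb(18, 242, 116).
18%: (18 + 42.66 = 60.66→61, 242 + 2.34 = 244.34→244, 116 + 25.02 = 141.02→141) → #3DF48D
39%: (18 + 92.43 = 110.43→110, 242 + 5.07 = 247.07→247, 116 + 54.21 = 170.21→170) → #6EF7AA
53%: (18 + 125.61 = 143.61→144, 242 + 6.89 = 248.89→249, 116 + 73.67 = 189.67→190) → #90F9BE
69%: (18 + 163.53 = 181.53→182, 242 + 8.97 = 250.97→251, 116 + 95.91 = 211.91→212) → #B6FBD4
73%: (18 + 173.01 = 191.01→191, 242 + 9.49 = 251.49→251, 116 + 101.47 = 217.47→217) → #BFFBD9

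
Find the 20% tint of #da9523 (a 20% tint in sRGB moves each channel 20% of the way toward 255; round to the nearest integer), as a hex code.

#da9523 is rgb(218, 149, 35).
Lerp each channel 20% toward 255:
  R: 218 + 7.4 = 225.4 → 225
  G: 149 + 0.2×(255−149) = 149 + 21.2 = 170.2 → 170
  B: 35 + 0.2×(255−35) = 35 + 44 = 79 → 79
rgb(225, 170, 79) = #e1aa4f.

#e1aa4f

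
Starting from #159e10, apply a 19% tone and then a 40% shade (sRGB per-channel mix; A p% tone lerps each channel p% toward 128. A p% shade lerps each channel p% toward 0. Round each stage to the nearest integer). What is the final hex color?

#159e10 is rgb(21, 158, 16).
Per channel, c → c + 0.19(128 − c):
  R: 21 + 20.33 = 41.33 → 41
  G: 158 + 0.19×(128−158) = 158 − 5.7 = 152.3 → 152
  B: 16 + 0.19×(128−16) = 16 + 21.28 = 37.28 → 37
After the tone: rgb(41, 152, 37) = #299825.
Per channel, c → c + 0.4(0 − c):
  R: 41 + 0.4×(0−41) = 41 − 16.4 = 24.6 → 25
  G: 152 − 60.8 = 91.2 → 91
  B: 37 + 0.4×(0−37) = 37 − 14.8 = 22.2 → 22
rgb(25, 91, 22) = #195b16.

#195b16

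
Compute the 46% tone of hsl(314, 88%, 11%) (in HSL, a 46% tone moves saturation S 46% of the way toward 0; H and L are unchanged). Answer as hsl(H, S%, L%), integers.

S moves 46% from 88 toward 0: 88 − 40.48 = 47.52 → 48.
H and L are unchanged.

hsl(314, 48%, 11%)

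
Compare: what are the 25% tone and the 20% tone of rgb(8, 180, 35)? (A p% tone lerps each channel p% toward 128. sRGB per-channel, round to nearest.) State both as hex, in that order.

25% tone:
  R: 8 + 0.25×(128−8) = 8 + 30 = 38 → 38
  G: 180 + 0.25×(128−180) = 180 − 13 = 167 → 167
  B: 35 + 23.25 = 58.25 → 58
  → #26A73A
20% tone:
  R: 8 + 0.2×(128−8) = 8 + 24 = 32 → 32
  G: 180 + 0.2×(128−180) = 180 − 10.4 = 169.6 → 170
  B: 35 + 0.2×(128−35) = 35 + 18.6 = 53.6 → 54
  → #20AA36

#26A73A, #20AA36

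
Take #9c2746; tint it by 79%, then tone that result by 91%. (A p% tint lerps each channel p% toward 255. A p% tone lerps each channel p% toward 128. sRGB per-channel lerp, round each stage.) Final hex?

#9c2746 is rgb(156, 39, 70).
Per channel, c → c + 0.79(255 − c):
  R: 156 + 0.79×(255−156) = 156 + 78.21 = 234.21 → 234
  G: 39 + 170.64 = 209.64 → 210
  B: 70 + 0.79×(255−70) = 70 + 146.15 = 216.15 → 216
After the tint: rgb(234, 210, 216) = #ead2d8.
Lerp each channel 91% toward 128:
  R: 234 − 96.46 = 137.54 → 138
  G: 210 + 0.91×(128−210) = 210 − 74.62 = 135.38 → 135
  B: 216 + 0.91×(128−216) = 216 − 80.08 = 135.92 → 136
rgb(138, 135, 136) = #8a8788.

#8a8788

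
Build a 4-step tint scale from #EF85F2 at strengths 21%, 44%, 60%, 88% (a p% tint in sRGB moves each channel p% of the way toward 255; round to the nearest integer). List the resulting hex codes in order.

#EF85F2 is rgb(239, 133, 242).
21%: (239 + 3.36 = 242.36→242, 133 + 25.62 = 158.62→159, 242 + 2.73 = 244.73→245) → #F29FF5
44%: (239 + 7.04 = 246.04→246, 133 + 53.68 = 186.68→187, 242 + 5.72 = 247.72→248) → #F6BBF8
60%: (239 + 9.6 = 248.6→249, 133 + 73.2 = 206.2→206, 242 + 7.8 = 249.8→250) → #F9CEFA
88%: (239 + 14.08 = 253.08→253, 133 + 107.36 = 240.36→240, 242 + 11.44 = 253.44→253) → #FDF0FD

#F29FF5, #F6BBF8, #F9CEFA, #FDF0FD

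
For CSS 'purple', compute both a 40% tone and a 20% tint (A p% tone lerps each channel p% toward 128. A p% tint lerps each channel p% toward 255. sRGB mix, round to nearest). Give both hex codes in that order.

CSS purple is rgb(128, 0, 128).
40% tone:
  R: 128 + 0.4×(128−128) = 128 + 0 = 128 → 128
  G: 0 + 51.2 = 51.2 → 51
  B: 128 + 0.4×(128−128) = 128 + 0 = 128 → 128
  → #803380
20% tint:
  R: 128 + 0.2×(255−128) = 128 + 25.4 = 153.4 → 153
  G: 0 + 0.2×(255−0) = 0 + 51 = 51 → 51
  B: 128 + 25.4 = 153.4 → 153
  → #993399

#803380, #993399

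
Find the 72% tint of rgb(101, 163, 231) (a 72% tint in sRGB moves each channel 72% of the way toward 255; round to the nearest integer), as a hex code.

#d4e5f8

Per channel, c → c + 0.72(255 − c):
  R: 101 + 110.88 = 211.88 → 212
  G: 163 + 0.72×(255−163) = 163 + 66.24 = 229.24 → 229
  B: 231 + 0.72×(255−231) = 231 + 17.28 = 248.28 → 248
rgb(212, 229, 248) = #d4e5f8.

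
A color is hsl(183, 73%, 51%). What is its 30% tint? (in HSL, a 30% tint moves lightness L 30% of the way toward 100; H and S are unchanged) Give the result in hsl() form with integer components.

L moves 30% from 51 toward 100: 51 + 14.7 = 65.7 → 66.
H and S are unchanged.

hsl(183, 73%, 66%)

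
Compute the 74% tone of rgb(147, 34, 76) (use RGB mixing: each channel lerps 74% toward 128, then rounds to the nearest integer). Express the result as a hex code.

Per channel, c → c + 0.74(128 − c):
  R: 147 − 14.06 = 132.94 → 133
  G: 34 + 69.56 = 103.56 → 104
  B: 76 + 0.74×(128−76) = 76 + 38.48 = 114.48 → 114
rgb(133, 104, 114) = #856872.

#856872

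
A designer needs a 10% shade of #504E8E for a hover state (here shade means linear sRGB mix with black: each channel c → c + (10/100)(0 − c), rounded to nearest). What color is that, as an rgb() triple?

rgb(72, 70, 128)

#504E8E is rgb(80, 78, 142).
Lerp each channel 10% toward 0:
  R: 80 − 8 = 72 → 72
  G: 78 + 0.1×(0−78) = 78 − 7.8 = 70.2 → 70
  B: 142 − 14.2 = 127.8 → 128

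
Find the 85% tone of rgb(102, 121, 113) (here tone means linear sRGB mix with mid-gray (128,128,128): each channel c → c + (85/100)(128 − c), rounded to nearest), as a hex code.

#7c7f7e

An 85% tone moves each channel 85% toward 128:
  R: 102 + 22.1 = 124.1 → 124
  G: 121 + 0.85×(128−121) = 121 + 5.95 = 126.95 → 127
  B: 113 + 12.75 = 125.75 → 126
rgb(124, 127, 126) = #7c7f7e.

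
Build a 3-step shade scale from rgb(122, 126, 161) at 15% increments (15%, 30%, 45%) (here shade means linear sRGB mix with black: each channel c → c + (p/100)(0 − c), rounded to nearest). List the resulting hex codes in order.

#686B89, #555871, #434559

15%: (122 − 18.3 = 103.7→104, 126 − 18.9 = 107.1→107, 161 − 24.15 = 136.85→137) → #686B89
30%: (122 − 36.6 = 85.4→85, 126 − 37.8 = 88.2→88, 161 − 48.3 = 112.7→113) → #555871
45%: (122 − 54.9 = 67.1→67, 126 − 56.7 = 69.3→69, 161 − 72.45 = 88.55→89) → #434559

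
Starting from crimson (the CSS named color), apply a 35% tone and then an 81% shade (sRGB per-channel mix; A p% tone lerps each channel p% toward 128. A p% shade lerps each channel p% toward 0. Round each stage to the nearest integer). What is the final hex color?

CSS crimson is rgb(220, 20, 60).
Per channel, c → c + 0.35(128 − c):
  R: 220 − 32.2 = 187.8 → 188
  G: 20 + 37.8 = 57.8 → 58
  B: 60 + 23.8 = 83.8 → 84
After the tone: rgb(188, 58, 84) = #BC3A54.
An 81% shade moves each channel 81% toward 0:
  R: 188 − 152.28 = 35.72 → 36
  G: 58 − 46.98 = 11.02 → 11
  B: 84 + 0.81×(0−84) = 84 − 68.04 = 15.96 → 16
rgb(36, 11, 16) = #240B10.

#240B10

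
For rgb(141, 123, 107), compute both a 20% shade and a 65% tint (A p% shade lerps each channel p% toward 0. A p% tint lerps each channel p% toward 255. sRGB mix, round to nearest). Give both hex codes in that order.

#716256, #D7D1CB

20% shade:
  R: 141 + 0.2×(0−141) = 141 − 28.2 = 112.8 → 113
  G: 123 + 0.2×(0−123) = 123 − 24.6 = 98.4 → 98
  B: 107 − 21.4 = 85.6 → 86
  → #716256
65% tint:
  R: 141 + 74.1 = 215.1 → 215
  G: 123 + 0.65×(255−123) = 123 + 85.8 = 208.8 → 209
  B: 107 + 96.2 = 203.2 → 203
  → #D7D1CB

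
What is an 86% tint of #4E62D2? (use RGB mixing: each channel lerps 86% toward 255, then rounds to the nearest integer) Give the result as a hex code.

#4E62D2 is rgb(78, 98, 210).
An 86% tint moves each channel 86% toward 255:
  R: 78 + 152.22 = 230.22 → 230
  G: 98 + 135.02 = 233.02 → 233
  B: 210 + 0.86×(255−210) = 210 + 38.7 = 248.7 → 249
rgb(230, 233, 249) = #E6E9F9.

#E6E9F9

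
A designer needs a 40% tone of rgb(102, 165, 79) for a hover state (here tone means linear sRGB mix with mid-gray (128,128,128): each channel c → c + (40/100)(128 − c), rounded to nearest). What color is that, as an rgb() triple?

Lerp each channel 40% toward 128:
  R: 102 + 0.4×(128−102) = 102 + 10.4 = 112.4 → 112
  G: 165 + 0.4×(128−165) = 165 − 14.8 = 150.2 → 150
  B: 79 + 19.6 = 98.6 → 99

rgb(112, 150, 99)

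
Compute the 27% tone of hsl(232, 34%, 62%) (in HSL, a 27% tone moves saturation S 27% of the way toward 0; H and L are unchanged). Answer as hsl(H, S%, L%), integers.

hsl(232, 25%, 62%)

S moves 27% from 34 toward 0: 34 − 9.18 = 24.82 → 25.
H and L are unchanged.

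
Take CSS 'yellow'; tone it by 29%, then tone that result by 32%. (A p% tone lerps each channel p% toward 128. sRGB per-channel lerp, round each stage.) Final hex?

#bdbd42

CSS yellow is rgb(255, 255, 0).
Lerp each channel 29% toward 128:
  R: 255 + 0.29×(128−255) = 255 − 36.83 = 218.17 → 218
  G: 255 − 36.83 = 218.17 → 218
  B: 0 + 0.29×(128−0) = 0 + 37.12 = 37.12 → 37
After the tone: rgb(218, 218, 37) = #dada25.
Per channel, c → c + 0.32(128 − c):
  R: 218 + 0.32×(128−218) = 218 − 28.8 = 189.2 → 189
  G: 218 − 28.8 = 189.2 → 189
  B: 37 + 29.12 = 66.12 → 66
rgb(189, 189, 66) = #bdbd42.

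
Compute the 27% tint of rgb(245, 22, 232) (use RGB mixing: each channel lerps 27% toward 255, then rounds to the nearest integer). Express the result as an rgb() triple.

rgb(248, 85, 238)

Per channel, c → c + 0.27(255 − c):
  R: 245 + 0.27×(255−245) = 245 + 2.7 = 247.7 → 248
  G: 22 + 62.91 = 84.91 → 85
  B: 232 + 0.27×(255−232) = 232 + 6.21 = 238.21 → 238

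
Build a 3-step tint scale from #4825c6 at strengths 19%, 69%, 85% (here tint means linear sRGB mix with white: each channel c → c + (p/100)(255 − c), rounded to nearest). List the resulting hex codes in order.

#6b4ed1, #c6bbed, #e4def6

#4825c6 is rgb(72, 37, 198).
19%: (72 + 34.77 = 106.77→107, 37 + 41.42 = 78.42→78, 198 + 10.83 = 208.83→209) → #6b4ed1
69%: (72 + 126.27 = 198.27→198, 37 + 150.42 = 187.42→187, 198 + 39.33 = 237.33→237) → #c6bbed
85%: (72 + 155.55 = 227.55→228, 37 + 185.3 = 222.3→222, 198 + 48.45 = 246.45→246) → #e4def6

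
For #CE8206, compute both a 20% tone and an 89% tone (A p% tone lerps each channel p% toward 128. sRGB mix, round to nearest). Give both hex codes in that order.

#BE821E, #898073

#CE8206 is rgb(206, 130, 6).
20% tone:
  R: 206 + 0.2×(128−206) = 206 − 15.6 = 190.4 → 190
  G: 130 + 0.2×(128−130) = 130 − 0.4 = 129.6 → 130
  B: 6 + 0.2×(128−6) = 6 + 24.4 = 30.4 → 30
  → #BE821E
89% tone:
  R: 206 + 0.89×(128−206) = 206 − 69.42 = 136.58 → 137
  G: 130 + 0.89×(128−130) = 130 − 1.78 = 128.22 → 128
  B: 6 + 0.89×(128−6) = 6 + 108.58 = 114.58 → 115
  → #898073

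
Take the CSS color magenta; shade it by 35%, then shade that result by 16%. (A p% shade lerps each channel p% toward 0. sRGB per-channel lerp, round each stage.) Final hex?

CSS magenta is rgb(255, 0, 255).
Per channel, c → c + 0.35(0 − c):
  R: 255 − 89.25 = 165.75 → 166
  G: 0 + 0 = 0 → 0
  B: 255 − 89.25 = 165.75 → 166
After the shade: rgb(166, 0, 166) = #a600a6.
A 16% shade moves each channel 16% toward 0:
  R: 166 − 26.56 = 139.44 → 139
  G: 0 + 0.16×(0−0) = 0 + 0 = 0 → 0
  B: 166 − 26.56 = 139.44 → 139
rgb(139, 0, 139) = #8b008b.

#8b008b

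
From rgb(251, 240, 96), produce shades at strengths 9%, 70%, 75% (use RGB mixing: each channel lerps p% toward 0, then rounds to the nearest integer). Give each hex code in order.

9%: (251 − 22.59 = 228.41→228, 240 − 21.6 = 218.4→218, 96 − 8.64 = 87.36→87) → #e4da57
70%: (251 − 175.7 = 75.3→75, 240 − 168 = 72→72, 96 − 67.2 = 28.8→29) → #4b481d
75%: (251 − 188.25 = 62.75→63, 240 − 180 = 60→60, 96 − 72 = 24→24) → #3f3c18

#e4da57, #4b481d, #3f3c18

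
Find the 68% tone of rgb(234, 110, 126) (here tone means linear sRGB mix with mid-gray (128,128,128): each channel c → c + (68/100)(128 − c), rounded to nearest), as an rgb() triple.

rgb(162, 122, 127)

A 68% tone moves each channel 68% toward 128:
  R: 234 + 0.68×(128−234) = 234 − 72.08 = 161.92 → 162
  G: 110 + 0.68×(128−110) = 110 + 12.24 = 122.24 → 122
  B: 126 + 1.36 = 127.36 → 127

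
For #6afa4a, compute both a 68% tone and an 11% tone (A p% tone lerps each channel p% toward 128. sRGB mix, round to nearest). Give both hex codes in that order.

#79a76f, #6ced50

#6afa4a is rgb(106, 250, 74).
68% tone:
  R: 106 + 0.68×(128−106) = 106 + 14.96 = 120.96 → 121
  G: 250 + 0.68×(128−250) = 250 − 82.96 = 167.04 → 167
  B: 74 + 0.68×(128−74) = 74 + 36.72 = 110.72 → 111
  → #79a76f
11% tone:
  R: 106 + 0.11×(128−106) = 106 + 2.42 = 108.42 → 108
  G: 250 − 13.42 = 236.58 → 237
  B: 74 + 0.11×(128−74) = 74 + 5.94 = 79.94 → 80
  → #6ced50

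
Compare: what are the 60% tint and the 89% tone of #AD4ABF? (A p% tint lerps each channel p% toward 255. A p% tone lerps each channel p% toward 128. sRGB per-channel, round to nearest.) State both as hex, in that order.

#AD4ABF is rgb(173, 74, 191).
60% tint:
  R: 173 + 0.6×(255−173) = 173 + 49.2 = 222.2 → 222
  G: 74 + 0.6×(255−74) = 74 + 108.6 = 182.6 → 183
  B: 191 + 0.6×(255−191) = 191 + 38.4 = 229.4 → 229
  → #DEB7E5
89% tone:
  R: 173 + 0.89×(128−173) = 173 − 40.05 = 132.95 → 133
  G: 74 + 0.89×(128−74) = 74 + 48.06 = 122.06 → 122
  B: 191 − 56.07 = 134.93 → 135
  → #857A87

#DEB7E5, #857A87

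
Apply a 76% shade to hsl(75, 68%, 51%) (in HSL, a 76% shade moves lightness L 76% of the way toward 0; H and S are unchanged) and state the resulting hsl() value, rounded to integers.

L moves 76% from 51 toward 0: 51 − 38.76 = 12.24 → 12.
H and S are unchanged.

hsl(75, 68%, 12%)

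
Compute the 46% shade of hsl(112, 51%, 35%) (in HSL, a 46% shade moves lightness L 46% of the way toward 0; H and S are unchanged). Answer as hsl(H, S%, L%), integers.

L moves 46% from 35 toward 0: 35 − 16.1 = 18.9 → 19.
H and S are unchanged.

hsl(112, 51%, 19%)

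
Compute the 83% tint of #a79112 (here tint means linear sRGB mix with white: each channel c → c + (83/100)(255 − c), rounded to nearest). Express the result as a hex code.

#a79112 is rgb(167, 145, 18).
Per channel, c → c + 0.83(255 − c):
  R: 167 + 0.83×(255−167) = 167 + 73.04 = 240.04 → 240
  G: 145 + 0.83×(255−145) = 145 + 91.3 = 236.3 → 236
  B: 18 + 196.71 = 214.71 → 215
rgb(240, 236, 215) = #f0ecd7.

#f0ecd7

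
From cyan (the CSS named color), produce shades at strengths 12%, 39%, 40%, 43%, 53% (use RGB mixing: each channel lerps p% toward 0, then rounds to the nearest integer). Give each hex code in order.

CSS cyan is rgb(0, 255, 255).
12%: (0→0, 255 − 30.6 = 224.4→224, 255 − 30.6 = 224.4→224) → #00e0e0
39%: (0→0, 255 − 99.45 = 155.55→156, 255 − 99.45 = 155.55→156) → #009c9c
40%: (0→0, 255 − 102 = 153→153, 255 − 102 = 153→153) → #009999
43%: (0→0, 255 − 109.65 = 145.35→145, 255 − 109.65 = 145.35→145) → #009191
53%: (0→0, 255 − 135.15 = 119.85→120, 255 − 135.15 = 119.85→120) → #007878

#00e0e0, #009c9c, #009999, #009191, #007878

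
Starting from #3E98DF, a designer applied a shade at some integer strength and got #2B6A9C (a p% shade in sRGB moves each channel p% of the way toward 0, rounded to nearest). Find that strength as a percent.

#3E98DF is rgb(62, 152, 223); #2B6A9C is rgb(43, 106, 156).
On the B channel (widest range): 156 ≈ 223 + (p/100)(0 − 223), so p ≈ 100×(156 − 223)/(0 − 223) = -6700/-223 = 30.04.
p = 30 reproduces all three channels after rounding.

30%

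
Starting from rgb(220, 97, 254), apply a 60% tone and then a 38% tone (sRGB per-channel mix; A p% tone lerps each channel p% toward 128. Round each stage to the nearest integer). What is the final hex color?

#97799f

Lerp each channel 60% toward 128:
  R: 220 + 0.6×(128−220) = 220 − 55.2 = 164.8 → 165
  G: 97 + 0.6×(128−97) = 97 + 18.6 = 115.6 → 116
  B: 254 + 0.6×(128−254) = 254 − 75.6 = 178.4 → 178
After the tone: rgb(165, 116, 178) = #a574b2.
Per channel, c → c + 0.38(128 − c):
  R: 165 − 14.06 = 150.94 → 151
  G: 116 + 4.56 = 120.56 → 121
  B: 178 + 0.38×(128−178) = 178 − 19 = 159 → 159
rgb(151, 121, 159) = #97799f.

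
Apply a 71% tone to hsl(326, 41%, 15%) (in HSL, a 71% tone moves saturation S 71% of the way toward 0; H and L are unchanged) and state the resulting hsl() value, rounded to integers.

hsl(326, 12%, 15%)

S moves 71% from 41 toward 0: 41 − 29.11 = 11.89 → 12.
H and L are unchanged.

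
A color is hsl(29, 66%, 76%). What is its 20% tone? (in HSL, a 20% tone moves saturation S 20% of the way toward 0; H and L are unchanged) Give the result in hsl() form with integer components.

hsl(29, 53%, 76%)

S moves 20% from 66 toward 0: 66 − 13.2 = 52.8 → 53.
H and L are unchanged.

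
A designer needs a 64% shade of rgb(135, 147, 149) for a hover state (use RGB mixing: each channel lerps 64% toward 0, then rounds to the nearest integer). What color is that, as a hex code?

Lerp each channel 64% toward 0:
  R: 135 − 86.4 = 48.6 → 49
  G: 147 + 0.64×(0−147) = 147 − 94.08 = 52.92 → 53
  B: 149 + 0.64×(0−149) = 149 − 95.36 = 53.64 → 54
rgb(49, 53, 54) = #313536.

#313536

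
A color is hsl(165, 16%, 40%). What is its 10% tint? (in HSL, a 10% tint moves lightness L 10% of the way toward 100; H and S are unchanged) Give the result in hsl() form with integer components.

hsl(165, 16%, 46%)

L moves 10% from 40 toward 100: 40 + 6 = 46 → 46.
H and S are unchanged.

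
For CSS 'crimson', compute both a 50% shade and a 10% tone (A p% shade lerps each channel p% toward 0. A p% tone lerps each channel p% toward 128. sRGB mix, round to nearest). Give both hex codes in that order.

#6E0A1E, #D31F43

CSS crimson is rgb(220, 20, 60).
50% shade:
  R: 220 − 110 = 110 → 110
  G: 20 + 0.5×(0−20) = 20 − 10 = 10 → 10
  B: 60 − 30 = 30 → 30
  → #6E0A1E
10% tone:
  R: 220 + 0.1×(128−220) = 220 − 9.2 = 210.8 → 211
  G: 20 + 0.1×(128−20) = 20 + 10.8 = 30.8 → 31
  B: 60 + 6.8 = 66.8 → 67
  → #D31F43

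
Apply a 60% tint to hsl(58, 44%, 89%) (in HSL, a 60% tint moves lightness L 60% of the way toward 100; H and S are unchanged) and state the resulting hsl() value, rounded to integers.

L moves 60% from 89 toward 100: 89 + 6.6 = 95.6 → 96.
H and S are unchanged.

hsl(58, 44%, 96%)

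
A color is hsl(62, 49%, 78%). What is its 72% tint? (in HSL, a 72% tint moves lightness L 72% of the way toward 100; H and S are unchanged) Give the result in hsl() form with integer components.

hsl(62, 49%, 94%)

L moves 72% from 78 toward 100: 78 + 15.84 = 93.84 → 94.
H and S are unchanged.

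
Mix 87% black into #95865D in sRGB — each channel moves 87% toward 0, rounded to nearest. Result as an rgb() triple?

#95865D is rgb(149, 134, 93).
An 87% shade moves each channel 87% toward 0:
  R: 149 − 129.63 = 19.37 → 19
  G: 134 + 0.87×(0−134) = 134 − 116.58 = 17.42 → 17
  B: 93 + 0.87×(0−93) = 93 − 80.91 = 12.09 → 12

rgb(19, 17, 12)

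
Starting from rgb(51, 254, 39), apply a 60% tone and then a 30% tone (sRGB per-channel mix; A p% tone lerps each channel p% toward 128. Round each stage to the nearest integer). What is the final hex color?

Lerp each channel 60% toward 128:
  R: 51 + 0.6×(128−51) = 51 + 46.2 = 97.2 → 97
  G: 254 + 0.6×(128−254) = 254 − 75.6 = 178.4 → 178
  B: 39 + 0.6×(128−39) = 39 + 53.4 = 92.4 → 92
After the tone: rgb(97, 178, 92) = #61b25c.
Per channel, c → c + 0.3(128 − c):
  R: 97 + 0.3×(128−97) = 97 + 9.3 = 106.3 → 106
  G: 178 + 0.3×(128−178) = 178 − 15 = 163 → 163
  B: 92 + 0.3×(128−92) = 92 + 10.8 = 102.8 → 103
rgb(106, 163, 103) = #6aa367.

#6aa367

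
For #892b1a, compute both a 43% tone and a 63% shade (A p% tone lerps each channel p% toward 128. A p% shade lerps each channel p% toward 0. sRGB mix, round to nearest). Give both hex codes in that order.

#892b1a is rgb(137, 43, 26).
43% tone:
  R: 137 + 0.43×(128−137) = 137 − 3.87 = 133.13 → 133
  G: 43 + 0.43×(128−43) = 43 + 36.55 = 79.55 → 80
  B: 26 + 0.43×(128−26) = 26 + 43.86 = 69.86 → 70
  → #855046
63% shade:
  R: 137 − 86.31 = 50.69 → 51
  G: 43 + 0.63×(0−43) = 43 − 27.09 = 15.91 → 16
  B: 26 − 16.38 = 9.62 → 10
  → #33100a

#855046, #33100a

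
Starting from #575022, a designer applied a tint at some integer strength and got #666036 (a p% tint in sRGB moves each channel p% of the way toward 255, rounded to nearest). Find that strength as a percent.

9%

#575022 is rgb(87, 80, 34); #666036 is rgb(102, 96, 54).
On the B channel (widest range): 54 ≈ 34 + (p/100)(255 − 34), so p ≈ 100×(54 − 34)/(255 − 34) = 2000/221 = 9.05.
p = 9 reproduces all three channels after rounding.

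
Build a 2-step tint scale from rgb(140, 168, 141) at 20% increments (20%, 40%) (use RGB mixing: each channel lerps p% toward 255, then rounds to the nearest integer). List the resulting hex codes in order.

#a3b9a4, #bacbbb

20%: (140 + 23 = 163→163, 168 + 17.4 = 185.4→185, 141 + 22.8 = 163.8→164) → #a3b9a4
40%: (140 + 46 = 186→186, 168 + 34.8 = 202.8→203, 141 + 45.6 = 186.6→187) → #bacbbb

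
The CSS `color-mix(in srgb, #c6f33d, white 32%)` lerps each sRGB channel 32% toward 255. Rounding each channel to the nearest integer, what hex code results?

#c6f33d is rgb(198, 243, 61).
A 32% tint moves each channel 32% toward 255:
  R: 198 + 0.32×(255−198) = 198 + 18.24 = 216.24 → 216
  G: 243 + 0.32×(255−243) = 243 + 3.84 = 246.84 → 247
  B: 61 + 62.08 = 123.08 → 123
rgb(216, 247, 123) = #d8f77b.

#d8f77b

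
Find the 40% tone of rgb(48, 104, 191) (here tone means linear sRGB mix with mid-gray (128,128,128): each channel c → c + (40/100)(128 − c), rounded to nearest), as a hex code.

Per channel, c → c + 0.4(128 − c):
  R: 48 + 32 = 80 → 80
  G: 104 + 9.6 = 113.6 → 114
  B: 191 − 25.2 = 165.8 → 166
rgb(80, 114, 166) = #5072A6.

#5072A6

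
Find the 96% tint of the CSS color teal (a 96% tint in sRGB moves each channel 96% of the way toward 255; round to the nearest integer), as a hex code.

#F5FAFA

CSS teal is rgb(0, 128, 128).
Lerp each channel 96% toward 255:
  R: 0 + 0.96×(255−0) = 0 + 244.8 = 244.8 → 245
  G: 128 + 121.92 = 249.92 → 250
  B: 128 + 121.92 = 249.92 → 250
rgb(245, 250, 250) = #F5FAFA.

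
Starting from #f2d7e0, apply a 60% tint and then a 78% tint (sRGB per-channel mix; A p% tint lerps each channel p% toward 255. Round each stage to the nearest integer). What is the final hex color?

#fefbfc

#f2d7e0 is rgb(242, 215, 224).
A 60% tint moves each channel 60% toward 255:
  R: 242 + 0.6×(255−242) = 242 + 7.8 = 249.8 → 250
  G: 215 + 24 = 239 → 239
  B: 224 + 0.6×(255−224) = 224 + 18.6 = 242.6 → 243
After the tint: rgb(250, 239, 243) = #faeff3.
A 78% tint moves each channel 78% toward 255:
  R: 250 + 0.78×(255−250) = 250 + 3.9 = 253.9 → 254
  G: 239 + 0.78×(255−239) = 239 + 12.48 = 251.48 → 251
  B: 243 + 0.78×(255−243) = 243 + 9.36 = 252.36 → 252
rgb(254, 251, 252) = #fefbfc.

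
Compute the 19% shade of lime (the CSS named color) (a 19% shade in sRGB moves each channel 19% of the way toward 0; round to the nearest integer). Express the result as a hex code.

CSS lime is rgb(0, 255, 0).
Per channel, c → c + 0.19(0 − c):
  R: 0 + 0.19×(0−0) = 0 + 0 = 0 → 0
  G: 255 + 0.19×(0−255) = 255 − 48.45 = 206.55 → 207
  B: 0 + 0.19×(0−0) = 0 + 0 = 0 → 0
rgb(0, 207, 0) = #00CF00.

#00CF00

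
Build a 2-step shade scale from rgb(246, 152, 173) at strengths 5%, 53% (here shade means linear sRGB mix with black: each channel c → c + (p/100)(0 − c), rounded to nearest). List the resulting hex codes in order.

#EA90A4, #744751

5%: (246 − 12.3 = 233.7→234, 152 − 7.6 = 144.4→144, 173 − 8.65 = 164.35→164) → #EA90A4
53%: (246 − 130.38 = 115.62→116, 152 − 80.56 = 71.44→71, 173 − 91.69 = 81.31→81) → #744751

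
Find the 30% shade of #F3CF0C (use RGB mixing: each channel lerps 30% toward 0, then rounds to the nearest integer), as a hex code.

#F3CF0C is rgb(243, 207, 12).
Per channel, c → c + 0.3(0 − c):
  R: 243 − 72.9 = 170.1 → 170
  G: 207 − 62.1 = 144.9 → 145
  B: 12 − 3.6 = 8.4 → 8
rgb(170, 145, 8) = #AA9108.

#AA9108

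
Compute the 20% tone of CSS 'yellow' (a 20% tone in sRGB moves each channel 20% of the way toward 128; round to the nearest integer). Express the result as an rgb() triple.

rgb(230, 230, 26)

CSS yellow is rgb(255, 255, 0).
Lerp each channel 20% toward 128:
  R: 255 − 25.4 = 229.6 → 230
  G: 255 + 0.2×(128−255) = 255 − 25.4 = 229.6 → 230
  B: 0 + 0.2×(128−0) = 0 + 25.6 = 25.6 → 26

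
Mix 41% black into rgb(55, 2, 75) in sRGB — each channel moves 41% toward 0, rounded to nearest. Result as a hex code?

#20012c

A 41% shade moves each channel 41% toward 0:
  R: 55 − 22.55 = 32.45 → 32
  G: 2 − 0.82 = 1.18 → 1
  B: 75 + 0.41×(0−75) = 75 − 30.75 = 44.25 → 44
rgb(32, 1, 44) = #20012c.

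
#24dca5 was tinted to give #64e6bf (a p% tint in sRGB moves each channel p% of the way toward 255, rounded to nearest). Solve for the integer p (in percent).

29%

#24dca5 is rgb(36, 220, 165); #64e6bf is rgb(100, 230, 191).
On the R channel (widest range): 100 ≈ 36 + (p/100)(255 − 36), so p ≈ 100×(100 − 36)/(255 − 36) = 6400/219 = 29.22.
p = 29 reproduces all three channels after rounding.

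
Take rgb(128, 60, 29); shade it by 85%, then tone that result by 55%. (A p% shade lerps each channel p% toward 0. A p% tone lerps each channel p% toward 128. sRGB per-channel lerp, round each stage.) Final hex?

#4f4a48

Per channel, c → c + 0.85(0 − c):
  R: 128 − 108.8 = 19.2 → 19
  G: 60 + 0.85×(0−60) = 60 − 51 = 9 → 9
  B: 29 + 0.85×(0−29) = 29 − 24.65 = 4.35 → 4
After the shade: rgb(19, 9, 4) = #130904.
A 55% tone moves each channel 55% toward 128:
  R: 19 + 0.55×(128−19) = 19 + 59.95 = 78.95 → 79
  G: 9 + 65.45 = 74.45 → 74
  B: 4 + 68.2 = 72.2 → 72
rgb(79, 74, 72) = #4f4a48.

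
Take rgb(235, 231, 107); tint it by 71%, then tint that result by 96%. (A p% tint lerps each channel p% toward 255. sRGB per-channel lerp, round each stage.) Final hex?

A 71% tint moves each channel 71% toward 255:
  R: 235 + 0.71×(255−235) = 235 + 14.2 = 249.2 → 249
  G: 231 + 17.04 = 248.04 → 248
  B: 107 + 0.71×(255−107) = 107 + 105.08 = 212.08 → 212
After the tint: rgb(249, 248, 212) = #F9F8D4.
A 96% tint moves each channel 96% toward 255:
  R: 249 + 5.76 = 254.76 → 255
  G: 248 + 0.96×(255−248) = 248 + 6.72 = 254.72 → 255
  B: 212 + 0.96×(255−212) = 212 + 41.28 = 253.28 → 253
rgb(255, 255, 253) = #FFFFFD.

#FFFFFD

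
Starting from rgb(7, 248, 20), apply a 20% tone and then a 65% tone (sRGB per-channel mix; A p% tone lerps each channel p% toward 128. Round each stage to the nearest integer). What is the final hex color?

#5EA262

Per channel, c → c + 0.2(128 − c):
  R: 7 + 24.2 = 31.2 → 31
  G: 248 + 0.2×(128−248) = 248 − 24 = 224 → 224
  B: 20 + 0.2×(128−20) = 20 + 21.6 = 41.6 → 42
After the tone: rgb(31, 224, 42) = #1FE02A.
Lerp each channel 65% toward 128:
  R: 31 + 63.05 = 94.05 → 94
  G: 224 + 0.65×(128−224) = 224 − 62.4 = 161.6 → 162
  B: 42 + 0.65×(128−42) = 42 + 55.9 = 97.9 → 98
rgb(94, 162, 98) = #5EA262.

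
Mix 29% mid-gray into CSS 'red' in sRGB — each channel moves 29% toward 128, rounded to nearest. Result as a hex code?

#DA2525

CSS red is rgb(255, 0, 0).
A 29% tone moves each channel 29% toward 128:
  R: 255 + 0.29×(128−255) = 255 − 36.83 = 218.17 → 218
  G: 0 + 0.29×(128−0) = 0 + 37.12 = 37.12 → 37
  B: 0 + 0.29×(128−0) = 0 + 37.12 = 37.12 → 37
rgb(218, 37, 37) = #DA2525.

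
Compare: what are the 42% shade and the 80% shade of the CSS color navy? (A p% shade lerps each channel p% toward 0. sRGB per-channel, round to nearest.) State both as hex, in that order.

#00004A, #00001A

CSS navy is rgb(0, 0, 128).
42% shade:
  R: 0 + 0.42×(0−0) = 0 + 0 = 0 → 0
  G: 0 + 0.42×(0−0) = 0 + 0 = 0 → 0
  B: 128 + 0.42×(0−128) = 128 − 53.76 = 74.24 → 74
  → #00004A
80% shade:
  R: 0 + 0.8×(0−0) = 0 + 0 = 0 → 0
  G: 0 + 0.8×(0−0) = 0 + 0 = 0 → 0
  B: 128 + 0.8×(0−128) = 128 − 102.4 = 25.6 → 26
  → #00001A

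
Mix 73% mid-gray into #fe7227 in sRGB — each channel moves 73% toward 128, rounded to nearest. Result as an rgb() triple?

#fe7227 is rgb(254, 114, 39).
Lerp each channel 73% toward 128:
  R: 254 + 0.73×(128−254) = 254 − 91.98 = 162.02 → 162
  G: 114 + 10.22 = 124.22 → 124
  B: 39 + 64.97 = 103.97 → 104

rgb(162, 124, 104)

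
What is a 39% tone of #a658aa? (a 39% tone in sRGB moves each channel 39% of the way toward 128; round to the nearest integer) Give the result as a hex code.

#97689a

#a658aa is rgb(166, 88, 170).
A 39% tone moves each channel 39% toward 128:
  R: 166 + 0.39×(128−166) = 166 − 14.82 = 151.18 → 151
  G: 88 + 15.6 = 103.6 → 104
  B: 170 + 0.39×(128−170) = 170 − 16.38 = 153.62 → 154
rgb(151, 104, 154) = #97689a.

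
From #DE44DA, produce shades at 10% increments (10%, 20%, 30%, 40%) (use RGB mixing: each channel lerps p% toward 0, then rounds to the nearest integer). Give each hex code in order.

#DE44DA is rgb(222, 68, 218).
10%: (222 − 22.2 = 199.8→200, 68 − 6.8 = 61.2→61, 218 − 21.8 = 196.2→196) → #C83DC4
20%: (222 − 44.4 = 177.6→178, 68 − 13.6 = 54.4→54, 218 − 43.6 = 174.4→174) → #B236AE
30%: (222 − 66.6 = 155.4→155, 68 − 20.4 = 47.6→48, 218 − 65.4 = 152.6→153) → #9B3099
40%: (222 − 88.8 = 133.2→133, 68 − 27.2 = 40.8→41, 218 − 87.2 = 130.8→131) → #852983

#C83DC4, #B236AE, #9B3099, #852983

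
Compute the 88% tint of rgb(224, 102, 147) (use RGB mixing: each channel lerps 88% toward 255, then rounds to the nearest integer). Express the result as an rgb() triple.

Per channel, c → c + 0.88(255 − c):
  R: 224 + 0.88×(255−224) = 224 + 27.28 = 251.28 → 251
  G: 102 + 0.88×(255−102) = 102 + 134.64 = 236.64 → 237
  B: 147 + 95.04 = 242.04 → 242

rgb(251, 237, 242)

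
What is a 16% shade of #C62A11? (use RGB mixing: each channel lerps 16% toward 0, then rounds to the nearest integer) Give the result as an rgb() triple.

#C62A11 is rgb(198, 42, 17).
Per channel, c → c + 0.16(0 − c):
  R: 198 + 0.16×(0−198) = 198 − 31.68 = 166.32 → 166
  G: 42 + 0.16×(0−42) = 42 − 6.72 = 35.28 → 35
  B: 17 + 0.16×(0−17) = 17 − 2.72 = 14.28 → 14

rgb(166, 35, 14)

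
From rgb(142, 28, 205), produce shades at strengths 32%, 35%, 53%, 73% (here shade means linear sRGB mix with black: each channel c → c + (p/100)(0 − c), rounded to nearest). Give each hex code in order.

#61138b, #5c1285, #430d60, #260837

32%: (142 − 45.44 = 96.56→97, 28 − 8.96 = 19.04→19, 205 − 65.6 = 139.4→139) → #61138b
35%: (142 − 49.7 = 92.3→92, 28 − 9.8 = 18.2→18, 205 − 71.75 = 133.25→133) → #5c1285
53%: (142 − 75.26 = 66.74→67, 28 − 14.84 = 13.16→13, 205 − 108.65 = 96.35→96) → #430d60
73%: (142 − 103.66 = 38.34→38, 28 − 20.44 = 7.56→8, 205 − 149.65 = 55.35→55) → #260837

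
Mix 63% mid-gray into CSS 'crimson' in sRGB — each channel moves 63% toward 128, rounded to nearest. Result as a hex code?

#A25867

CSS crimson is rgb(220, 20, 60).
Per channel, c → c + 0.63(128 − c):
  R: 220 + 0.63×(128−220) = 220 − 57.96 = 162.04 → 162
  G: 20 + 0.63×(128−20) = 20 + 68.04 = 88.04 → 88
  B: 60 + 42.84 = 102.84 → 103
rgb(162, 88, 103) = #A25867.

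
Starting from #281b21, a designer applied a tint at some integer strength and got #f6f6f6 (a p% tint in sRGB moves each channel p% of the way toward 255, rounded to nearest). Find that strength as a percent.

#281b21 is rgb(40, 27, 33); #f6f6f6 is rgb(246, 246, 246).
On the G channel (widest range): 246 ≈ 27 + (p/100)(255 − 27), so p ≈ 100×(246 − 27)/(255 − 27) = 21900/228 = 96.05.
p = 96 reproduces all three channels after rounding.

96%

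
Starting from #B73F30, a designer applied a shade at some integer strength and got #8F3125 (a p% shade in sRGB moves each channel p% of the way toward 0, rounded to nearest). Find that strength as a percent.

#B73F30 is rgb(183, 63, 48); #8F3125 is rgb(143, 49, 37).
On the R channel (widest range): 143 ≈ 183 + (p/100)(0 − 183), so p ≈ 100×(143 − 183)/(0 − 183) = -4000/-183 = 21.86.
p = 22 reproduces all three channels after rounding.

22%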